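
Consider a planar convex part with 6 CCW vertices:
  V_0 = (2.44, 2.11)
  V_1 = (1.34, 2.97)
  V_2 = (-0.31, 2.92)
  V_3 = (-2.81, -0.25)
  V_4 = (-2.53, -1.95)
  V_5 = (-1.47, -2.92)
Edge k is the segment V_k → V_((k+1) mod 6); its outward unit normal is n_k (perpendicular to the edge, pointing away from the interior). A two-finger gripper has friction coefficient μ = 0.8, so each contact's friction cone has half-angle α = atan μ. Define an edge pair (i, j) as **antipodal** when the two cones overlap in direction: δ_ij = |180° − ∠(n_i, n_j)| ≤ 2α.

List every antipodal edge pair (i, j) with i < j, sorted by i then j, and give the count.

count = 6; pairs: (0,3), (0,4), (1,4), (1,5), (2,5), (3,5)

α = atan 0.8 = 38.66°;  2α = 77.32°
n_0 = (+0.6159, +0.7878)
n_1 = (-0.0303, +0.9995)
n_2 = (-0.7852, +0.6192)
n_3 = (-0.9867, -0.1625)
n_4 = (-0.6751, -0.7377)
n_5 = (+0.7895, -0.6137)
  (0,1): δ = 140.25°  ·
  (0,2): δ = 90.24°  ·
  (0,3): δ = 42.63°  ✓
  (0,4): δ = 4.44°  ✓
  (0,5): δ = 90.16°  ·
  (1,2): δ = 130.00°  ·
  (1,3): δ = 82.38°  ·
  (1,4): δ = 44.20°  ✓
  (1,5): δ = 50.41°  ✓
  (2,3): δ = 132.39°  ·
  (2,4): δ = 94.20°  ·
  (2,5): δ = 0.40°  ✓
  (3,4): δ = 141.81°  ·
  (3,5): δ = 47.21°  ✓
  (4,5): δ = 85.40°  ·
antipodal pairs: 6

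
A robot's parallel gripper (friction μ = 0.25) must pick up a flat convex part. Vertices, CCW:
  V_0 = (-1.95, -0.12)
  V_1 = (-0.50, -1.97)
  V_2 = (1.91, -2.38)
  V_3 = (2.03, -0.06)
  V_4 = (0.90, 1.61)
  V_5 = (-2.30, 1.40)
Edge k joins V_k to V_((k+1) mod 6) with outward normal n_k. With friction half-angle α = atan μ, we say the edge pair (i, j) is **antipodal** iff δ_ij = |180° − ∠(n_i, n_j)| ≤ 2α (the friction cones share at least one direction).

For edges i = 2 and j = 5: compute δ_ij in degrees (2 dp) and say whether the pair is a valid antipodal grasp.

α = atan 0.25 = 14.04°;  2α = 28.07°
edge 2: e_2 = (+0.12, +2.32);  n_2 = (+0.9987, -0.0517)
edge 5: e_5 = (+0.35, -1.52);  n_5 = (-0.9745, -0.2244)
∠(n_2, n_5) = 164.07°
δ = |180° − 164.07°| = 15.93°
15.93° ≤ 2α = 28.07°  →  valid

δ = 15.93°, valid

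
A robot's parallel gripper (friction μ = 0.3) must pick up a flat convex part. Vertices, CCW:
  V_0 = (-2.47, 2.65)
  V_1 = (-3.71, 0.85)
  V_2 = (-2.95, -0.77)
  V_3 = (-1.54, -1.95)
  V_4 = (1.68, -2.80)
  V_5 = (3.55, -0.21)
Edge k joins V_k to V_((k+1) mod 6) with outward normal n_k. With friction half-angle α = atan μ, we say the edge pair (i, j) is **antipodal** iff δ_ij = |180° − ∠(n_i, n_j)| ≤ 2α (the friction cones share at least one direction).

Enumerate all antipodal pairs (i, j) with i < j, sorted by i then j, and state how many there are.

α = atan 0.3 = 16.70°;  2α = 33.40°
n_0 = (-0.8235, +0.5673)
n_1 = (-0.9053, -0.4247)
n_2 = (-0.6418, -0.7669)
n_3 = (-0.2552, -0.9669)
n_4 = (+0.8108, -0.5854)
n_5 = (+0.4291, +0.9032)
  (0,1): δ = 120.30°  ·
  (0,2): δ = 95.36°  ·
  (0,3): δ = 70.22°  ·
  (0,4): δ = 1.27°  ✓
  (0,5): δ = 99.15°  ·
  (1,2): δ = 155.06°  ·
  (1,3): δ = 129.92°  ·
  (1,4): δ = 60.96°  ·
  (1,5): δ = 39.46°  ·
  (2,3): δ = 154.86°  ·
  (2,4): δ = 85.90°  ·
  (2,5): δ = 14.51°  ✓
  (3,4): δ = 111.04°  ·
  (3,5): δ = 10.62°  ✓
  (4,5): δ = 79.58°  ·
antipodal pairs: 3

count = 3; pairs: (0,4), (2,5), (3,5)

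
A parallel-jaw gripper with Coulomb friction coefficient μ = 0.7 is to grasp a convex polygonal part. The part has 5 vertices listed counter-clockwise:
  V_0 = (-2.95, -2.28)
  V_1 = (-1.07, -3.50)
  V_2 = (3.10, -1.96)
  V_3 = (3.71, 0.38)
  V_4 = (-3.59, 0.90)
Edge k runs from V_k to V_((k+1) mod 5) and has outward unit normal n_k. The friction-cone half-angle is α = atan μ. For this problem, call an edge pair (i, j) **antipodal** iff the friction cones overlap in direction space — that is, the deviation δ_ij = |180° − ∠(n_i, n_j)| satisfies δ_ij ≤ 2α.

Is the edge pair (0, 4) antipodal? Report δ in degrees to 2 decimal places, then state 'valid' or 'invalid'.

α = atan 0.7 = 34.99°;  2α = 69.98°
edge 0: e_0 = (+1.88, -1.22);  n_0 = (-0.5444, -0.8389)
edge 4: e_4 = (+0.64, -3.18);  n_4 = (-0.9803, -0.1973)
∠(n_0, n_4) = 45.64°
δ = |180° − 45.64°| = 134.36°
134.36° > 2α = 69.98°  →  invalid

δ = 134.36°, invalid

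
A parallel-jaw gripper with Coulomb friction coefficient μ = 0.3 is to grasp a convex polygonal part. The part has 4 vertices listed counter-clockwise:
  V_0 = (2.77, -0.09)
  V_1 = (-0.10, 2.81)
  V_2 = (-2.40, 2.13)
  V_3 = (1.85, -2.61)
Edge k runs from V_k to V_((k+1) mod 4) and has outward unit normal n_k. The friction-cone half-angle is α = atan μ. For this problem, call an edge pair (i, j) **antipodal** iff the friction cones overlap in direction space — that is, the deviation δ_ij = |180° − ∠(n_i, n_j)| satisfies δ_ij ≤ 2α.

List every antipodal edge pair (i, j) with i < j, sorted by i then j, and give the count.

count = 1; pairs: (0,2)

α = atan 0.3 = 16.70°;  2α = 33.40°
n_0 = (+0.7108, +0.7034)
n_1 = (-0.2835, +0.9590)
n_2 = (-0.7445, -0.6676)
n_3 = (+0.9394, -0.3429)
  (0,1): δ = 118.23°  ·
  (0,2): δ = 2.82°  ✓
  (0,3): δ = 115.24°  ·
  (1,2): δ = 64.59°  ·
  (1,3): δ = 53.47°  ·
  (2,3): δ = 61.94°  ·
antipodal pairs: 1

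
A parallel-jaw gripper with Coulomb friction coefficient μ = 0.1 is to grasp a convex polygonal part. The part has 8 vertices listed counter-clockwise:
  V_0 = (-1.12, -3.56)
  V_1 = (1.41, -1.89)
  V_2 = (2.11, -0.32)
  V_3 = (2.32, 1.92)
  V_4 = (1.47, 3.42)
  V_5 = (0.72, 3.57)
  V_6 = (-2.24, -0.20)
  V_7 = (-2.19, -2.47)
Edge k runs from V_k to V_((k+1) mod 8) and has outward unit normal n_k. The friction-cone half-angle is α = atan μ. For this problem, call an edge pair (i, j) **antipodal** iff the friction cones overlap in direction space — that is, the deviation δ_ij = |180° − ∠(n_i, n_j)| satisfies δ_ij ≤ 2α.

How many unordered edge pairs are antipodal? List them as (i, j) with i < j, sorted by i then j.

α = atan 0.1 = 5.71°;  2α = 11.42°
n_0 = (+0.5509, -0.8346)
n_1 = (+0.9133, -0.4072)
n_2 = (+0.9956, -0.0933)
n_3 = (+0.8700, +0.4930)
n_4 = (+0.1961, +0.9806)
n_5 = (-0.7865, +0.6175)
n_6 = (-0.9998, -0.0220)
n_7 = (-0.7136, -0.7005)
  (0,1): δ = 147.46°  ·
  (0,2): δ = 128.78°  ·
  (0,3): δ = 93.89°  ·
  (0,4): δ = 44.74°  ·
  (0,5): δ = 18.43°  ·
  (0,6): δ = 57.83°  ·
  (0,7): δ = 101.04°  ·
  (1,2): δ = 161.33°  ·
  (1,3): δ = 126.43°  ·
  (1,4): δ = 77.28°  ·
  (1,5): δ = 14.11°  ·
  (1,6): δ = 25.29°  ·
  (1,7): δ = 68.50°  ·
  (2,3): δ = 145.11°  ·
  (2,4): δ = 95.95°  ·
  (2,5): δ = 32.78°  ·
  (2,6): δ = 6.62°  ✓
  (2,7): δ = 49.83°  ·
  (3,4): δ = 130.85°  ·
  (3,5): δ = 67.68°  ·
  (3,6): δ = 28.28°  ·
  (3,7): δ = 14.93°  ·
  (4,5): δ = 116.83°  ·
  (4,6): δ = 77.43°  ·
  (4,7): δ = 34.22°  ·
  (5,6): δ = 140.60°  ·
  (5,7): δ = 97.39°  ·
  (6,7): δ = 136.79°  ·
antipodal pairs: 1

count = 1; pairs: (2,6)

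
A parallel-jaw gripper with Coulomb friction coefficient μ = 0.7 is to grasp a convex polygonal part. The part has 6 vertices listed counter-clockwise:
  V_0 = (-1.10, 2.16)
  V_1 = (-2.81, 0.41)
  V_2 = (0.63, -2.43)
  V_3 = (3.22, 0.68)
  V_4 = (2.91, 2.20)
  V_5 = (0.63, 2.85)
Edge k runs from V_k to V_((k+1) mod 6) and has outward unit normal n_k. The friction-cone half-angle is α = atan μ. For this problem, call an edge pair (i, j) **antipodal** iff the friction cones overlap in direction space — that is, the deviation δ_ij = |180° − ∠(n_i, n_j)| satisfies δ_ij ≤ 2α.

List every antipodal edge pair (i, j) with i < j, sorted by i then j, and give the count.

α = atan 0.7 = 34.99°;  2α = 69.98°
n_0 = (-0.7152, +0.6989)
n_1 = (-0.6366, -0.7712)
n_2 = (+0.7684, -0.6399)
n_3 = (+0.9798, +0.1998)
n_4 = (+0.2742, +0.9617)
n_5 = (-0.3705, +0.9288)
  (0,1): δ = 85.20°  ·
  (0,2): δ = 4.55°  ✓
  (0,3): δ = 55.86°  ✓
  (0,4): δ = 118.43°  ·
  (0,5): δ = 156.08°  ·
  (1,2): δ = 90.24°  ·
  (1,3): δ = 38.93°  ✓
  (1,4): δ = 23.63°  ✓
  (1,5): δ = 61.29°  ✓
  (2,3): δ = 128.69°  ·
  (2,4): δ = 66.12°  ✓
  (2,5): δ = 28.47°  ✓
  (3,4): δ = 117.44°  ·
  (3,5): δ = 79.78°  ·
  (4,5): δ = 142.34°  ·
antipodal pairs: 7

count = 7; pairs: (0,2), (0,3), (1,3), (1,4), (1,5), (2,4), (2,5)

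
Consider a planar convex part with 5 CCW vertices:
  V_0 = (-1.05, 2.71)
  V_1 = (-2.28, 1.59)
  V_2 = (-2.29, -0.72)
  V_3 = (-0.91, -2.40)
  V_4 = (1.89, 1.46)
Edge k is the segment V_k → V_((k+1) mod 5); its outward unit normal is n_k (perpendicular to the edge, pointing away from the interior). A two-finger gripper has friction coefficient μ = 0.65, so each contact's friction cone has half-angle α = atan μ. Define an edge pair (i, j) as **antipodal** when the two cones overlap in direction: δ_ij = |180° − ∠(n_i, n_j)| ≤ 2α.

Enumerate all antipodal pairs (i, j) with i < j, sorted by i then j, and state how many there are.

count = 3; pairs: (0,3), (1,3), (2,4)

α = atan 0.65 = 33.02°;  2α = 66.05°
n_0 = (-0.6733, +0.7394)
n_1 = (-1.0000, +0.0043)
n_2 = (-0.7727, -0.6347)
n_3 = (+0.8095, -0.5872)
n_4 = (+0.3913, +0.9203)
  (0,1): δ = 132.57°  ·
  (0,2): δ = 92.92°  ·
  (0,3): δ = 11.72°  ✓
  (0,4): δ = 114.65°  ·
  (1,2): δ = 140.35°  ·
  (1,3): δ = 35.71°  ✓
  (1,4): δ = 67.21°  ·
  (2,3): δ = 75.36°  ·
  (2,4): δ = 27.57°  ✓
  (3,4): δ = 77.08°  ·
antipodal pairs: 3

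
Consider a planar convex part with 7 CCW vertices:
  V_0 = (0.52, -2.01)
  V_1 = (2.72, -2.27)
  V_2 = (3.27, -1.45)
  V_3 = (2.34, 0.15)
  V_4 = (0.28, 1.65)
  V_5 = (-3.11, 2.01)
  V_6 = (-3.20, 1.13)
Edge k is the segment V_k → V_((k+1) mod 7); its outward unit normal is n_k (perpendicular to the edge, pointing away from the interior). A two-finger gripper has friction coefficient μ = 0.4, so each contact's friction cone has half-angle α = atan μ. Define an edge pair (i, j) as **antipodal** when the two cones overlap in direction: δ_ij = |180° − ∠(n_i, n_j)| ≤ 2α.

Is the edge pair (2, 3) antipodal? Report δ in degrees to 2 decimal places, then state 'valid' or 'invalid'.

α = atan 0.4 = 21.80°;  2α = 43.60°
edge 2: e_2 = (-0.93, +1.60);  n_2 = (+0.8646, +0.5025)
edge 3: e_3 = (-2.06, +1.50);  n_3 = (+0.5886, +0.8084)
∠(n_2, n_3) = 23.77°
δ = |180° − 23.77°| = 156.23°
156.23° > 2α = 43.60°  →  invalid

δ = 156.23°, invalid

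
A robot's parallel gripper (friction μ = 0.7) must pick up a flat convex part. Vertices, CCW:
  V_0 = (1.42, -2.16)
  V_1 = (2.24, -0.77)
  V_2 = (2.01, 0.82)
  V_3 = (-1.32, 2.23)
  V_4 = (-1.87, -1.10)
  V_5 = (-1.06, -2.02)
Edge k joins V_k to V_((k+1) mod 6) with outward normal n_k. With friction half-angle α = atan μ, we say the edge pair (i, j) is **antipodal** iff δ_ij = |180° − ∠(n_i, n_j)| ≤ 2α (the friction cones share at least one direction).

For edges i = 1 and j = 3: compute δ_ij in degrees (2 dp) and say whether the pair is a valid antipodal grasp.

δ = 17.61°, valid

α = atan 0.7 = 34.99°;  2α = 69.98°
edge 1: e_1 = (-0.23, +1.59);  n_1 = (+0.9897, +0.1432)
edge 3: e_3 = (-0.55, -3.33);  n_3 = (-0.9866, +0.1630)
∠(n_1, n_3) = 162.39°
δ = |180° − 162.39°| = 17.61°
17.61° ≤ 2α = 69.98°  →  valid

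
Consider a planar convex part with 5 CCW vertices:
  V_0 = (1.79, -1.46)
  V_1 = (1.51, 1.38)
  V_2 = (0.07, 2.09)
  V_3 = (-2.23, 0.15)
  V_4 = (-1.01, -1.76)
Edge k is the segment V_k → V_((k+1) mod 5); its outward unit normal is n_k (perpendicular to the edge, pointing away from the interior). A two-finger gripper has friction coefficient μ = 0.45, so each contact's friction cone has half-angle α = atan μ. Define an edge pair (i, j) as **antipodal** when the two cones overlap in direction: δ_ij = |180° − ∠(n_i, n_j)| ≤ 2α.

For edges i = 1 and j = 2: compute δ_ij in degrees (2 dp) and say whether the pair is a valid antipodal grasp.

α = atan 0.45 = 24.23°;  2α = 48.46°
edge 1: e_1 = (-1.44, +0.71);  n_1 = (+0.4422, +0.8969)
edge 2: e_2 = (-2.30, -1.94);  n_2 = (-0.6447, +0.7644)
∠(n_1, n_2) = 66.39°
δ = |180° − 66.39°| = 113.61°
113.61° > 2α = 48.46°  →  invalid

δ = 113.61°, invalid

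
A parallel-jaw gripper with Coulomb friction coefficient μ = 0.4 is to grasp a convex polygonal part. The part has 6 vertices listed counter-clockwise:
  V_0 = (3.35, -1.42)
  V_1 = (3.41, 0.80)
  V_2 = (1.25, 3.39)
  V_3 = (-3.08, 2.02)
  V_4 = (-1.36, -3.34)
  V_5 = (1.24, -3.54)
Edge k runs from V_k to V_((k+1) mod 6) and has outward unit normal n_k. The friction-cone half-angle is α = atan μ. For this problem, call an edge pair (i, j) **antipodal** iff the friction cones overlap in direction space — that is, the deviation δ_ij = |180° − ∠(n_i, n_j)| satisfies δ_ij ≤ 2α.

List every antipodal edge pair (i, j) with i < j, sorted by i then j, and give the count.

α = atan 0.4 = 21.80°;  2α = 43.60°
n_0 = (+0.9996, -0.0270)
n_1 = (+0.7680, +0.6405)
n_2 = (-0.3017, +0.9534)
n_3 = (-0.9522, -0.3055)
n_4 = (-0.0767, -0.9971)
n_5 = (+0.7088, -0.7054)
  (0,1): δ = 138.62°  ·
  (0,2): δ = 70.89°  ·
  (0,3): δ = 19.34°  ✓
  (0,4): δ = 87.15°  ·
  (0,5): δ = 136.68°  ·
  (1,2): δ = 112.27°  ·
  (1,3): δ = 22.04°  ✓
  (1,4): δ = 45.77°  ·
  (1,5): δ = 95.31°  ·
  (2,3): δ = 89.77°  ·
  (2,4): δ = 21.96°  ✓
  (2,5): δ = 27.58°  ✓
  (3,4): δ = 112.19°  ·
  (3,5): δ = 62.66°  ·
  (4,5): δ = 130.47°  ·
antipodal pairs: 4

count = 4; pairs: (0,3), (1,3), (2,4), (2,5)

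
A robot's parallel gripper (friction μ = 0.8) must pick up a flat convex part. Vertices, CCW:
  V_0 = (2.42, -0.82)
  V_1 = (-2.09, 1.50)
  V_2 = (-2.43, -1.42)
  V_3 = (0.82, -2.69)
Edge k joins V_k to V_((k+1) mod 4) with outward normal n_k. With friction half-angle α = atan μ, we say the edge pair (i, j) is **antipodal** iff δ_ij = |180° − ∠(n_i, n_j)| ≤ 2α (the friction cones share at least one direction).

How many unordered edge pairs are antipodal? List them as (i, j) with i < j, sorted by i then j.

count = 4; pairs: (0,1), (0,2), (0,3), (1,3)

α = atan 0.8 = 38.66°;  2α = 77.32°
n_0 = (+0.4574, +0.8892)
n_1 = (-0.9933, +0.1157)
n_2 = (-0.3640, -0.9314)
n_3 = (+0.7598, -0.6501)
  (0,1): δ = 69.42°  ✓
  (0,2): δ = 5.88°  ✓
  (0,3): δ = 76.67°  ✓
  (1,2): δ = 104.70°  ·
  (1,3): δ = 33.91°  ✓
  (2,3): δ = 109.21°  ·
antipodal pairs: 4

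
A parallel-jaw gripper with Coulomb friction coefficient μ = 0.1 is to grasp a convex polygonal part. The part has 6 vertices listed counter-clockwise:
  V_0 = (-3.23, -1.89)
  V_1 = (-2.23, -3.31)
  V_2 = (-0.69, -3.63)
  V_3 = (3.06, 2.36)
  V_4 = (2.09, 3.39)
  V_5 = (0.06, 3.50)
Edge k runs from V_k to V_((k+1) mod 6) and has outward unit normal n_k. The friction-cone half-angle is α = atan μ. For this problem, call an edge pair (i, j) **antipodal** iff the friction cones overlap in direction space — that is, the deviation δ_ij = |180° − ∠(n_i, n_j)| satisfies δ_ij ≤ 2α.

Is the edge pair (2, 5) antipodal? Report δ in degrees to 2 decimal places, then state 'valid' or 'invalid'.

δ = 0.65°, valid

α = atan 0.1 = 5.71°;  2α = 11.42°
edge 2: e_2 = (+3.75, +5.99);  n_2 = (+0.8476, -0.5306)
edge 5: e_5 = (-3.29, -5.39);  n_5 = (-0.8536, +0.5210)
∠(n_2, n_5) = 179.35°
δ = |180° − 179.35°| = 0.65°
0.65° ≤ 2α = 11.42°  →  valid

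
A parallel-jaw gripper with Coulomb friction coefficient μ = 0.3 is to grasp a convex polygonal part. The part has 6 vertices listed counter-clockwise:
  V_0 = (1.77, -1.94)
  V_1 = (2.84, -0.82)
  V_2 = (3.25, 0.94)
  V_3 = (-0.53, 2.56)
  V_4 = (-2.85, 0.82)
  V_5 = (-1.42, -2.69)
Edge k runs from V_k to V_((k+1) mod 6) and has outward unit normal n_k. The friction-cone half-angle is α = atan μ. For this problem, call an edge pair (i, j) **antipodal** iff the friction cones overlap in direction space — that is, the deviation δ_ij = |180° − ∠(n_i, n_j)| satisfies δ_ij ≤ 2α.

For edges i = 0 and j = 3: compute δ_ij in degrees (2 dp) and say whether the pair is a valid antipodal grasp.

α = atan 0.3 = 16.70°;  2α = 33.40°
edge 0: e_0 = (+1.07, +1.12);  n_0 = (+0.7231, -0.6908)
edge 3: e_3 = (-2.32, -1.74);  n_3 = (-0.6000, +0.8000)
∠(n_0, n_3) = 170.56°
δ = |180° − 170.56°| = 9.44°
9.44° ≤ 2α = 33.40°  →  valid

δ = 9.44°, valid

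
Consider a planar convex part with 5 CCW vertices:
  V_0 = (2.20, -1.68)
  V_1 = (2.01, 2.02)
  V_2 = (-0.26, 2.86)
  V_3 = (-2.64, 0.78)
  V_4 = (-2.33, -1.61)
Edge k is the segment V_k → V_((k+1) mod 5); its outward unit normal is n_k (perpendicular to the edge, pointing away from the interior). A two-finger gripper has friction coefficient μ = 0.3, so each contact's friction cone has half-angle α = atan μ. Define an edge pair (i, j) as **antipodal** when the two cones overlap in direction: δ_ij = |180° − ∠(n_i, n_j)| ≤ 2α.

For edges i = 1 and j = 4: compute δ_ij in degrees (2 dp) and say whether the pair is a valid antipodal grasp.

δ = 19.42°, valid

α = atan 0.3 = 16.70°;  2α = 33.40°
edge 1: e_1 = (-2.27, +0.84);  n_1 = (+0.3470, +0.9378)
edge 4: e_4 = (+4.53, -0.07);  n_4 = (-0.0155, -0.9999)
∠(n_1, n_4) = 160.58°
δ = |180° − 160.58°| = 19.42°
19.42° ≤ 2α = 33.40°  →  valid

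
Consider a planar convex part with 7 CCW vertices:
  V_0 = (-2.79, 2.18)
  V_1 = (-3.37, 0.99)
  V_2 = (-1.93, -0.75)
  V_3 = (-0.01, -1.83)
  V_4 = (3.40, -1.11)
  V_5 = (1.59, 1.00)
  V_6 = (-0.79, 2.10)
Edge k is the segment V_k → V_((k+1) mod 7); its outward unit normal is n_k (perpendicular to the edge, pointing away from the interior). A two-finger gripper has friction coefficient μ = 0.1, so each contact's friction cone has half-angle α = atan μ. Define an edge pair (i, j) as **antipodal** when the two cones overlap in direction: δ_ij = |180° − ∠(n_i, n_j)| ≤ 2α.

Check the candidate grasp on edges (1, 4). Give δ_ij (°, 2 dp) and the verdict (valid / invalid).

δ = 1.01°, valid

α = atan 0.1 = 5.71°;  2α = 11.42°
edge 1: e_1 = (+1.44, -1.74);  n_1 = (-0.7704, -0.6376)
edge 4: e_4 = (-1.81, +2.11);  n_4 = (+0.7590, +0.6511)
∠(n_1, n_4) = 178.99°
δ = |180° − 178.99°| = 1.01°
1.01° ≤ 2α = 11.42°  →  valid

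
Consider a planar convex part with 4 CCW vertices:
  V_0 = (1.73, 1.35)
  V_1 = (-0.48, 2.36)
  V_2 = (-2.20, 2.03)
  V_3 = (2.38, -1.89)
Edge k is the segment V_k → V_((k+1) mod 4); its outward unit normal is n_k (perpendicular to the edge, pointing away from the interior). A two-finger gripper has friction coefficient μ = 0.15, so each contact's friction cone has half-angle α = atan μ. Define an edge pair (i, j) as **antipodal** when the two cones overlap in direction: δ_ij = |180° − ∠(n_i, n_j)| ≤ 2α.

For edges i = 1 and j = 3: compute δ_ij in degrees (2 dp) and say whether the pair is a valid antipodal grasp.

δ = 90.48°, invalid

α = atan 0.15 = 8.53°;  2α = 17.06°
edge 1: e_1 = (-1.72, -0.33);  n_1 = (-0.1884, +0.9821)
edge 3: e_3 = (-0.65, +3.24);  n_3 = (+0.9805, +0.1967)
∠(n_1, n_3) = 89.52°
δ = |180° − 89.52°| = 90.48°
90.48° > 2α = 17.06°  →  invalid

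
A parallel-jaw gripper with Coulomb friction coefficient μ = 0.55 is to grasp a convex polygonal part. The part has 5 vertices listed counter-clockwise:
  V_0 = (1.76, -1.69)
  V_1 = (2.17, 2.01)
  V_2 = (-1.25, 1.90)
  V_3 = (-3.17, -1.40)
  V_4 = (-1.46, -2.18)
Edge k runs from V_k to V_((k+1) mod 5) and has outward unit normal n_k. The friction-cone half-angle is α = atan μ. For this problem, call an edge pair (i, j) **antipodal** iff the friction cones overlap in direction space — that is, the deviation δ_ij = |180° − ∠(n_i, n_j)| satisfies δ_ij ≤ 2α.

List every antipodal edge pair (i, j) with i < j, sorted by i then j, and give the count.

count = 4; pairs: (0,2), (1,3), (1,4), (2,4)

α = atan 0.55 = 28.81°;  2α = 57.62°
n_0 = (+0.9939, -0.1101)
n_1 = (-0.0321, +0.9995)
n_2 = (-0.8643, +0.5029)
n_3 = (-0.4150, -0.9098)
n_4 = (+0.1504, -0.9886)
  (0,1): δ = 81.83°  ·
  (0,2): δ = 23.87°  ✓
  (0,3): δ = 71.80°  ·
  (0,4): δ = 104.98°  ·
  (1,2): δ = 122.03°  ·
  (1,3): δ = 26.36°  ✓
  (1,4): δ = 6.81°  ✓
  (2,3): δ = 84.33°  ·
  (2,4): δ = 51.16°  ✓
  (3,4): δ = 146.83°  ·
antipodal pairs: 4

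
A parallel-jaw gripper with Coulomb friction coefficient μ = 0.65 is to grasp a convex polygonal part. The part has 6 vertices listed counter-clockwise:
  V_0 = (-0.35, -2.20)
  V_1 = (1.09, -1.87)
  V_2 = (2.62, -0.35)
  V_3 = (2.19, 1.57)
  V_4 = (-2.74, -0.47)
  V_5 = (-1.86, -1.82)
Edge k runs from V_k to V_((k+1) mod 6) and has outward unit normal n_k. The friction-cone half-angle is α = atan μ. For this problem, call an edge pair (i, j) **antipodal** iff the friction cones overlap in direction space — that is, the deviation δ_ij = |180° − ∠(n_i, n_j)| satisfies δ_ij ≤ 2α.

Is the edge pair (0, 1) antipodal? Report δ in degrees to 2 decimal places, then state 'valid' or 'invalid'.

δ = 148.10°, invalid

α = atan 0.65 = 33.02°;  2α = 66.05°
edge 0: e_0 = (+1.44, +0.33);  n_0 = (+0.2234, -0.9747)
edge 1: e_1 = (+1.53, +1.52);  n_1 = (+0.7048, -0.7094)
∠(n_0, n_1) = 31.90°
δ = |180° − 31.90°| = 148.10°
148.10° > 2α = 66.05°  →  invalid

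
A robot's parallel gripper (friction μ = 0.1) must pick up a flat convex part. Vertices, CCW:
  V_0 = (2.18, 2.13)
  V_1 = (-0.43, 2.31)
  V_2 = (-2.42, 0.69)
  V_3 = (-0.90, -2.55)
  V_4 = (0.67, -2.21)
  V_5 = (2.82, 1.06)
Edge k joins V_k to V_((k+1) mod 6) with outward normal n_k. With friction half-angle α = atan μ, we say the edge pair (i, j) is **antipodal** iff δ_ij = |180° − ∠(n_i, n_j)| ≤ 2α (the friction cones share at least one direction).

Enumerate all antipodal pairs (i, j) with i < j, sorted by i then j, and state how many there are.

count = 1; pairs: (2,5)

α = atan 0.1 = 5.71°;  2α = 11.42°
n_0 = (+0.0688, +0.9976)
n_1 = (-0.6313, +0.7755)
n_2 = (-0.9053, -0.4247)
n_3 = (+0.2117, -0.9773)
n_4 = (+0.8356, -0.5494)
n_5 = (+0.8582, +0.5133)
  (0,1): δ = 136.91°  ·
  (0,2): δ = 60.92°  ·
  (0,3): δ = 16.16°  ·
  (0,4): δ = 60.62°  ·
  (0,5): δ = 124.83°  ·
  (1,2): δ = 104.02°  ·
  (1,3): δ = 26.93°  ·
  (1,4): δ = 17.53°  ·
  (1,5): δ = 81.74°  ·
  (2,3): δ = 102.91°  ·
  (2,4): δ = 58.46°  ·
  (2,5): δ = 5.75°  ✓
  (3,4): δ = 135.54°  ·
  (3,5): δ = 71.33°  ·
  (4,5): δ = 115.79°  ·
antipodal pairs: 1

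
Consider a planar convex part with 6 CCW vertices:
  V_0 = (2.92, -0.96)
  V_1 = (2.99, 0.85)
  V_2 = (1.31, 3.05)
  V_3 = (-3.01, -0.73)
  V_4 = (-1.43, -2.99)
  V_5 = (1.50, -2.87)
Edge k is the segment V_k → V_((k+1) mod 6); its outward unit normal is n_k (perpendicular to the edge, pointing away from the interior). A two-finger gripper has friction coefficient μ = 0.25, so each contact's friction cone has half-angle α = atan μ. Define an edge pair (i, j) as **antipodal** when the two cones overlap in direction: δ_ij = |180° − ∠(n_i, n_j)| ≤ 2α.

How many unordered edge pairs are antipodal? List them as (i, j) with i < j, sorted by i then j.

count = 2; pairs: (1,3), (2,5)

α = atan 0.25 = 14.04°;  2α = 28.07°
n_0 = (+0.9993, -0.0386)
n_1 = (+0.7948, +0.6069)
n_2 = (-0.6585, +0.7526)
n_3 = (-0.8196, -0.5730)
n_4 = (+0.0409, -0.9992)
n_5 = (+0.8025, -0.5966)
  (0,1): δ = 140.42°  ·
  (0,2): δ = 46.60°  ·
  (0,3): δ = 37.17°  ·
  (0,4): δ = 94.56°  ·
  (0,5): δ = 145.59°  ·
  (1,2): δ = 86.18°  ·
  (1,3): δ = 2.41°  ✓
  (1,4): δ = 54.98°  ·
  (1,5): δ = 106.00°  ·
  (2,3): δ = 96.23°  ·
  (2,4): δ = 38.84°  ·
  (2,5): δ = 12.18°  ✓
  (3,4): δ = 122.61°  ·
  (3,5): δ = 71.59°  ·
  (4,5): δ = 128.97°  ·
antipodal pairs: 2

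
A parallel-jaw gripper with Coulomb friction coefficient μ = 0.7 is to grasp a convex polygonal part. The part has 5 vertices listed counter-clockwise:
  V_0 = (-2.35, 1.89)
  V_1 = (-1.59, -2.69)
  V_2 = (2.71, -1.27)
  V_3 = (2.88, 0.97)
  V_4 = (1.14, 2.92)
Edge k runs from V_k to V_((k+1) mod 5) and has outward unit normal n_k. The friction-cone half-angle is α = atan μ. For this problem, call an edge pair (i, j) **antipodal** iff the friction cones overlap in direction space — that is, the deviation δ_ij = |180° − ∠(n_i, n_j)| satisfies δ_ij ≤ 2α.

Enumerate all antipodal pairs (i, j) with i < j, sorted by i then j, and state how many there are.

α = atan 0.7 = 34.99°;  2α = 69.98°
n_0 = (-0.9865, -0.1637)
n_1 = (+0.3136, -0.9496)
n_2 = (+0.9971, -0.0757)
n_3 = (+0.7461, +0.6658)
n_4 = (-0.2831, +0.9591)
  (0,1): δ = 81.15°  ·
  (0,2): δ = 13.76°  ✓
  (0,3): δ = 32.32°  ✓
  (0,4): δ = 97.02°  ·
  (1,2): δ = 112.61°  ·
  (1,3): δ = 66.53°  ✓
  (1,4): δ = 1.83°  ✓
  (2,3): δ = 133.92°  ·
  (2,4): δ = 69.22°  ✓
  (3,4): δ = 115.30°  ·
antipodal pairs: 5

count = 5; pairs: (0,2), (0,3), (1,3), (1,4), (2,4)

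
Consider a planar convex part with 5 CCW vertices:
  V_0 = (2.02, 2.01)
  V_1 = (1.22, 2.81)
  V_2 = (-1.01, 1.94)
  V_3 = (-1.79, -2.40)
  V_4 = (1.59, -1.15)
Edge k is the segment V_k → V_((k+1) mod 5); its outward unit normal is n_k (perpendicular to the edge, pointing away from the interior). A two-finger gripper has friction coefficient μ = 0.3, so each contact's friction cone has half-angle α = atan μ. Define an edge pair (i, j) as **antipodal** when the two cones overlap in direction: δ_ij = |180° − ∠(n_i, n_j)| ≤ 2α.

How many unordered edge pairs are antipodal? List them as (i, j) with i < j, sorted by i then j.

α = atan 0.3 = 16.70°;  2α = 33.40°
n_0 = (+0.7071, +0.7071)
n_1 = (-0.3635, +0.9316)
n_2 = (-0.9842, +0.1769)
n_3 = (+0.3469, -0.9379)
n_4 = (+0.9909, -0.1348)
  (0,1): δ = 113.69°  ·
  (0,2): δ = 55.19°  ·
  (0,3): δ = 65.30°  ·
  (0,4): δ = 127.25°  ·
  (1,2): δ = 121.50°  ·
  (1,3): δ = 1.02°  ✓
  (1,4): δ = 60.94°  ·
  (2,3): δ = 59.52°  ·
  (2,4): δ = 2.44°  ✓
  (3,4): δ = 118.04°  ·
antipodal pairs: 2

count = 2; pairs: (1,3), (2,4)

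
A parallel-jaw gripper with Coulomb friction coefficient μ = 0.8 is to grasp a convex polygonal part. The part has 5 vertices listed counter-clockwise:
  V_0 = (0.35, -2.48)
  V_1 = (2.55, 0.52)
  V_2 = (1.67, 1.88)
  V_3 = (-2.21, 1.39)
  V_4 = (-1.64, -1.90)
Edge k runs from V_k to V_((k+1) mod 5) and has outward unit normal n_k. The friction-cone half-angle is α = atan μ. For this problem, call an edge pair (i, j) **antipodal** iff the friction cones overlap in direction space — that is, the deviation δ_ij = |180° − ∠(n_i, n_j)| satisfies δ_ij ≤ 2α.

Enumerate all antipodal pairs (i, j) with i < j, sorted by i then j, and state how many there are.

count = 5; pairs: (0,2), (0,3), (1,3), (1,4), (2,4)

α = atan 0.8 = 38.66°;  2α = 77.32°
n_0 = (+0.8064, -0.5914)
n_1 = (+0.8396, +0.5433)
n_2 = (-0.1253, +0.9921)
n_3 = (-0.9853, -0.1707)
n_4 = (-0.2798, -0.9601)
  (0,1): δ = 110.84°  ·
  (0,2): δ = 46.55°  ✓
  (0,3): δ = 46.08°  ✓
  (0,4): δ = 110.00°  ·
  (1,2): δ = 115.71°  ·
  (1,3): δ = 23.08°  ✓
  (1,4): δ = 40.85°  ✓
  (2,3): δ = 87.37°  ·
  (2,4): δ = 23.45°  ✓
  (3,4): δ = 116.08°  ·
antipodal pairs: 5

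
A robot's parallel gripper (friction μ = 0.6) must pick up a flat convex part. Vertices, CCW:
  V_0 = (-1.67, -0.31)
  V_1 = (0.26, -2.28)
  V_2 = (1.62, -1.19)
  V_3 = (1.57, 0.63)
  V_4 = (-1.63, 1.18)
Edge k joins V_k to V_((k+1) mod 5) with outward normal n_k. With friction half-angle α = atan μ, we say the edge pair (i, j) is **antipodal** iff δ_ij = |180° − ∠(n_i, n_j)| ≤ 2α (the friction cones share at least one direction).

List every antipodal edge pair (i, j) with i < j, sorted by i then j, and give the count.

α = atan 0.6 = 30.96°;  2α = 61.93°
n_0 = (-0.7143, -0.6998)
n_1 = (+0.6254, -0.7803)
n_2 = (+0.9996, +0.0275)
n_3 = (+0.1694, +0.9855)
n_4 = (-0.9996, +0.0268)
  (0,1): δ = 95.70°  ·
  (0,2): δ = 42.84°  ✓
  (0,3): δ = 35.84°  ✓
  (0,4): δ = 134.05°  ·
  (1,2): δ = 127.14°  ·
  (1,3): δ = 48.46°  ✓
  (1,4): δ = 49.75°  ✓
  (2,3): δ = 101.33°  ·
  (2,4): δ = 3.11°  ✓
  (3,4): δ = 81.79°  ·
antipodal pairs: 5

count = 5; pairs: (0,2), (0,3), (1,3), (1,4), (2,4)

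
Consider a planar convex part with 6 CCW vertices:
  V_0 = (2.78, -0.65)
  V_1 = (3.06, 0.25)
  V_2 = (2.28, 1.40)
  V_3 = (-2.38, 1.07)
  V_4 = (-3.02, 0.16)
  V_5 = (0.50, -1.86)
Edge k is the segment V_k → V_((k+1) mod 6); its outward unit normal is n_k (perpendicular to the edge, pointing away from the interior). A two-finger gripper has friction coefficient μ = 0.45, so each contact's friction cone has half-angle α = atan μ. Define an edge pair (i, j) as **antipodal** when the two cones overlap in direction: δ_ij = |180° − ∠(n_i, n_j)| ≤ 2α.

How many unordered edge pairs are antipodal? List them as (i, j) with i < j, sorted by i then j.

α = atan 0.45 = 24.23°;  2α = 48.46°
n_0 = (+0.9549, -0.2971)
n_1 = (+0.8276, +0.5613)
n_2 = (-0.0706, +0.9975)
n_3 = (-0.8180, +0.5753)
n_4 = (-0.4977, -0.8673)
n_5 = (+0.4688, -0.8833)
  (0,1): δ = 128.57°  ·
  (0,2): δ = 68.67°  ·
  (0,3): δ = 17.84°  ✓
  (0,4): δ = 77.43°  ·
  (0,5): δ = 135.24°  ·
  (1,2): δ = 120.10°  ·
  (1,3): δ = 69.27°  ·
  (1,4): δ = 26.00°  ✓
  (1,5): δ = 83.81°  ·
  (2,3): δ = 129.17°  ·
  (2,4): δ = 33.90°  ✓
  (2,5): δ = 23.90°  ✓
  (3,4): δ = 84.73°  ·
  (3,5): δ = 26.93°  ✓
  (4,5): δ = 122.20°  ·
antipodal pairs: 5

count = 5; pairs: (0,3), (1,4), (2,4), (2,5), (3,5)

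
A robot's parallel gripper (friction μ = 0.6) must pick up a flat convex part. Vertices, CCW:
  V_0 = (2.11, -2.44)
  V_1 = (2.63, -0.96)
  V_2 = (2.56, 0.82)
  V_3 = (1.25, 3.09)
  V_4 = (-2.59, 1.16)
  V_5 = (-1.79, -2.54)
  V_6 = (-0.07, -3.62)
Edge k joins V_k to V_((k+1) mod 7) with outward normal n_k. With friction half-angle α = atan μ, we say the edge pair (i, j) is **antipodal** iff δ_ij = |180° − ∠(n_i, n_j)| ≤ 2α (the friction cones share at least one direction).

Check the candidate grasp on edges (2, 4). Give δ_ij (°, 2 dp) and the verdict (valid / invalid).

δ = 17.79°, valid

α = atan 0.6 = 30.96°;  2α = 61.93°
edge 2: e_2 = (-1.31, +2.27);  n_2 = (+0.8661, +0.4998)
edge 4: e_4 = (+0.80, -3.70);  n_4 = (-0.9774, -0.2113)
∠(n_2, n_4) = 162.21°
δ = |180° − 162.21°| = 17.79°
17.79° ≤ 2α = 61.93°  →  valid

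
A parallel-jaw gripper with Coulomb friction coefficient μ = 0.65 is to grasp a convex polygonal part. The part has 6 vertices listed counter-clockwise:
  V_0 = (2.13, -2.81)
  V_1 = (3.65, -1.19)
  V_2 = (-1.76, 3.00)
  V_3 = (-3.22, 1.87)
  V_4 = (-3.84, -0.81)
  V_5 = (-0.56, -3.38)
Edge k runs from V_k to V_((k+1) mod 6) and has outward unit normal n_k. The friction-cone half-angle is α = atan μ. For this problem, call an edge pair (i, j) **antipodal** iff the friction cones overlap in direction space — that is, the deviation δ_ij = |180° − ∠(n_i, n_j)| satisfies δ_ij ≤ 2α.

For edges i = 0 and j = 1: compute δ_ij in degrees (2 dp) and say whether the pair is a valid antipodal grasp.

α = atan 0.65 = 33.02°;  2α = 66.05°
edge 0: e_0 = (+1.52, +1.62);  n_0 = (+0.7293, -0.6842)
edge 1: e_1 = (-5.41, +4.19);  n_1 = (+0.6123, +0.7906)
∠(n_0, n_1) = 95.42°
δ = |180° − 95.42°| = 84.58°
84.58° > 2α = 66.05°  →  invalid

δ = 84.58°, invalid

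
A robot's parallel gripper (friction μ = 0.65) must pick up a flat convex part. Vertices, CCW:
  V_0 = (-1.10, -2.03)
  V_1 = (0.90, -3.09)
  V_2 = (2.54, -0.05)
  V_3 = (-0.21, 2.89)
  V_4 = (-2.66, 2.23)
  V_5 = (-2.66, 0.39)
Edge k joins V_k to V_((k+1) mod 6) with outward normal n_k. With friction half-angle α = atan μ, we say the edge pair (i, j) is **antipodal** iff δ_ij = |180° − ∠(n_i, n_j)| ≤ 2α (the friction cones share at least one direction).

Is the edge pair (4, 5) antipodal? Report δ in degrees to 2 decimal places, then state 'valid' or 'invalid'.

δ = 147.19°, invalid

α = atan 0.65 = 33.02°;  2α = 66.05°
edge 4: e_4 = (+0.00, -1.84);  n_4 = (-1.0000, -0.0000)
edge 5: e_5 = (+1.56, -2.42);  n_5 = (-0.8405, -0.5418)
∠(n_4, n_5) = 32.81°
δ = |180° − 32.81°| = 147.19°
147.19° > 2α = 66.05°  →  invalid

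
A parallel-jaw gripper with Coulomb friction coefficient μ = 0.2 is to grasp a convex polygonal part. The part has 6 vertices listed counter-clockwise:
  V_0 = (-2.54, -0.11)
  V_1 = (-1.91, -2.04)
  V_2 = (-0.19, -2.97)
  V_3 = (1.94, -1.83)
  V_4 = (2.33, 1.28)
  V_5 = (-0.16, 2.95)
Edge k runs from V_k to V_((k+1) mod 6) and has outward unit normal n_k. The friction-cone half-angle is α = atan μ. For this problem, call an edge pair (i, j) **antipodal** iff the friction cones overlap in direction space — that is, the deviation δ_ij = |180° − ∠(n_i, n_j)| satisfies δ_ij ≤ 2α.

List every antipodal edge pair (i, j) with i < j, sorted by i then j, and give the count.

α = atan 0.2 = 11.31°;  2α = 22.62°
n_0 = (-0.9506, -0.3103)
n_1 = (-0.4756, -0.8796)
n_2 = (+0.4719, -0.8817)
n_3 = (+0.9922, -0.1244)
n_4 = (+0.5570, +0.8305)
n_5 = (-0.7894, +0.6139)
  (0,1): δ = 136.48°  ·
  (0,2): δ = 79.92°  ·
  (0,3): δ = 25.23°  ·
  (0,4): δ = 38.07°  ·
  (0,5): δ = 124.05°  ·
  (1,2): δ = 123.44°  ·
  (1,3): δ = 68.75°  ·
  (1,4): δ = 5.45°  ✓
  (1,5): δ = 80.53°  ·
  (2,3): δ = 125.30°  ·
  (2,4): δ = 62.01°  ·
  (2,5): δ = 23.97°  ·
  (3,4): δ = 116.70°  ·
  (3,5): δ = 30.73°  ·
  (4,5): δ = 94.03°  ·
antipodal pairs: 1

count = 1; pairs: (1,4)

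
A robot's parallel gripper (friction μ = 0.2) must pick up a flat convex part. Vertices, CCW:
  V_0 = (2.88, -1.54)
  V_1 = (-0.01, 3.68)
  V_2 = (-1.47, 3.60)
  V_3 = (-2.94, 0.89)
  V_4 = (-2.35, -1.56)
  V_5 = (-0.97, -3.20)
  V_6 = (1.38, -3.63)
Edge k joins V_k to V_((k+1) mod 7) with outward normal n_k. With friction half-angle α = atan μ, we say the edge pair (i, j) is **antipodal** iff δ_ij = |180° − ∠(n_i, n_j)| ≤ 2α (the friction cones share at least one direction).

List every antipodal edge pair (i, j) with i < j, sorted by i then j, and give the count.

α = atan 0.2 = 11.31°;  2α = 22.62°
n_0 = (+0.8749, +0.4844)
n_1 = (-0.0547, +0.9985)
n_2 = (-0.8790, +0.4768)
n_3 = (-0.9722, -0.2341)
n_4 = (-0.7652, -0.6438)
n_5 = (-0.1800, -0.9837)
n_6 = (+0.8124, -0.5831)
  (0,1): δ = 115.83°  ·
  (0,2): δ = 57.45°  ·
  (0,3): δ = 15.43°  ✓
  (0,4): δ = 11.11°  ✓
  (0,5): δ = 50.66°  ·
  (0,6): δ = 115.36°  ·
  (1,2): δ = 121.61°  ·
  (1,3): δ = 79.60°  ·
  (1,4): δ = 53.06°  ·
  (1,5): δ = 13.51°  ✓
  (1,6): δ = 51.20°  ·
  (2,3): δ = 137.98°  ·
  (2,4): δ = 111.44°  ·
  (2,5): δ = 71.89°  ·
  (2,6): δ = 7.19°  ✓
  (3,4): δ = 153.46°  ·
  (3,5): δ = 113.91°  ·
  (3,6): δ = 49.21°  ·
  (4,5): δ = 140.45°  ·
  (4,6): δ = 75.75°  ·
  (5,6): δ = 115.30°  ·
antipodal pairs: 4

count = 4; pairs: (0,3), (0,4), (1,5), (2,6)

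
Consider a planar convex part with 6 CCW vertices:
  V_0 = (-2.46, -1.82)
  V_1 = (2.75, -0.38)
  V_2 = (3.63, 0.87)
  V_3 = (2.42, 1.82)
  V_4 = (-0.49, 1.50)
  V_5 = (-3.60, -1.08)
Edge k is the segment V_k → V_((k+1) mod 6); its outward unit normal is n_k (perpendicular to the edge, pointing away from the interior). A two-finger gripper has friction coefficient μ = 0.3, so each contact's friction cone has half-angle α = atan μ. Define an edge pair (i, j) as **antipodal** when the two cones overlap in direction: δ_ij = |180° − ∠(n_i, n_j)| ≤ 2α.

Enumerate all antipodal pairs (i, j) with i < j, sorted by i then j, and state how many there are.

count = 4; pairs: (0,3), (0,4), (1,4), (2,5)

α = atan 0.3 = 16.70°;  2α = 33.40°
n_0 = (+0.2664, -0.9639)
n_1 = (+0.8177, -0.5757)
n_2 = (+0.6175, +0.7865)
n_3 = (-0.1093, +0.9940)
n_4 = (-0.6385, +0.7696)
n_5 = (-0.5445, -0.8388)
  (0,1): δ = 140.60°  ·
  (0,2): δ = 53.59°  ·
  (0,3): δ = 9.17°  ✓
  (0,4): δ = 24.23°  ✓
  (0,5): δ = 131.56°  ·
  (1,2): δ = 92.99°  ·
  (1,3): δ = 48.58°  ·
  (1,4): δ = 15.18°  ✓
  (1,5): δ = 92.16°  ·
  (2,3): δ = 135.59°  ·
  (2,4): δ = 102.19°  ·
  (2,5): δ = 5.15°  ✓
  (3,4): δ = 146.60°  ·
  (3,5): δ = 39.26°  ·
  (4,5): δ = 72.67°  ·
antipodal pairs: 4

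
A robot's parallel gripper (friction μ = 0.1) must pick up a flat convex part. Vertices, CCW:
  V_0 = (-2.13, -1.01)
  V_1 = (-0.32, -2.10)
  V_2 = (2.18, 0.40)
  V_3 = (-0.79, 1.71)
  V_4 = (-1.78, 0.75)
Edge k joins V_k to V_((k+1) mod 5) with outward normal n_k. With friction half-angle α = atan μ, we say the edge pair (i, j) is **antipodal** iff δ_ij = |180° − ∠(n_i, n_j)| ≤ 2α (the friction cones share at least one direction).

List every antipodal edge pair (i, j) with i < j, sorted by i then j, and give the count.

count = 2; pairs: (0,2), (1,3)

α = atan 0.1 = 5.71°;  2α = 11.42°
n_0 = (-0.5159, -0.8567)
n_1 = (+0.7071, -0.7071)
n_2 = (+0.4036, +0.9150)
n_3 = (-0.6961, +0.7179)
n_4 = (-0.9808, +0.1950)
  (0,1): δ = 103.94°  ·
  (0,2): δ = 7.26°  ✓
  (0,3): δ = 75.18°  ·
  (0,4): δ = 109.81°  ·
  (1,2): δ = 68.80°  ·
  (1,3): δ = 0.88°  ✓
  (1,4): δ = 33.75°  ·
  (2,3): δ = 112.08°  ·
  (2,4): δ = 77.45°  ·
  (3,4): δ = 145.37°  ·
antipodal pairs: 2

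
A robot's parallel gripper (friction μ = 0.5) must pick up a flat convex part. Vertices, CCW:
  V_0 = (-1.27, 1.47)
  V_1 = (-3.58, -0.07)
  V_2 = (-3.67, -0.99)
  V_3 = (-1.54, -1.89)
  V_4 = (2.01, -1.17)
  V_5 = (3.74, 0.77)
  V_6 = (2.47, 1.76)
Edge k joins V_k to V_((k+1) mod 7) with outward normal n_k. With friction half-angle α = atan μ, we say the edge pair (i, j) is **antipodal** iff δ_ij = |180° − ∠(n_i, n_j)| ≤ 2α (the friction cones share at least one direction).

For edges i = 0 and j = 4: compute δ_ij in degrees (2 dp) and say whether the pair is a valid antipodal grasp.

α = atan 0.5 = 26.57°;  2α = 53.13°
edge 0: e_0 = (-2.31, -1.54);  n_0 = (-0.5547, +0.8321)
edge 4: e_4 = (+1.73, +1.94);  n_4 = (+0.7463, -0.6656)
∠(n_0, n_4) = 165.42°
δ = |180° − 165.42°| = 14.58°
14.58° ≤ 2α = 53.13°  →  valid

δ = 14.58°, valid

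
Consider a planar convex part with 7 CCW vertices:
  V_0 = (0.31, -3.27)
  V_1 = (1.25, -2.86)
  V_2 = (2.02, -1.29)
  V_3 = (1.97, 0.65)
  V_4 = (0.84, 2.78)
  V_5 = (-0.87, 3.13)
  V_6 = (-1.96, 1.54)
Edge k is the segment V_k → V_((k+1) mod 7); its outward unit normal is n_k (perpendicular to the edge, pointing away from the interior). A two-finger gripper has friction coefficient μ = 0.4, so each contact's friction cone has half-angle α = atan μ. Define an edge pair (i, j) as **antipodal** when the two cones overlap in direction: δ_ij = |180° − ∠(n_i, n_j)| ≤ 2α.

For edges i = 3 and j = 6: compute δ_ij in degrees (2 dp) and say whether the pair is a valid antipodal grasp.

α = atan 0.4 = 21.80°;  2α = 43.60°
edge 3: e_3 = (-1.13, +2.13);  n_3 = (+0.8834, +0.4686)
edge 6: e_6 = (+2.27, -4.81);  n_6 = (-0.9043, -0.4268)
∠(n_3, n_6) = 177.32°
δ = |180° − 177.32°| = 2.68°
2.68° ≤ 2α = 43.60°  →  valid

δ = 2.68°, valid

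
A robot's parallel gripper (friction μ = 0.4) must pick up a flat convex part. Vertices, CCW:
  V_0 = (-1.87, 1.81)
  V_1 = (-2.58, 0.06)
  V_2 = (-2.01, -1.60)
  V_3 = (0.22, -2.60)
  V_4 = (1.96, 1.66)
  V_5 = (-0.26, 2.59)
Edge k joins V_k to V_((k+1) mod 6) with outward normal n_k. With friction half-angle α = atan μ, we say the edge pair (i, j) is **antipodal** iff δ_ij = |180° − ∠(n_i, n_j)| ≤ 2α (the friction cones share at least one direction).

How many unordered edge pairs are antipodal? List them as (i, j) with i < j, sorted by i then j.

count = 4; pairs: (0,3), (1,3), (2,4), (3,5)

α = atan 0.4 = 21.80°;  2α = 43.60°
n_0 = (-0.9266, +0.3760)
n_1 = (-0.9458, -0.3248)
n_2 = (-0.4092, -0.9125)
n_3 = (+0.9258, -0.3781)
n_4 = (+0.3864, +0.9223)
n_5 = (-0.4360, +0.8999)
  (0,1): δ = 138.97°  ·
  (0,2): δ = 92.07°  ·
  (0,3): δ = 0.13°  ✓
  (0,4): δ = 89.35°  ·
  (0,5): δ = 137.93°  ·
  (1,2): δ = 133.10°  ·
  (1,3): δ = 41.17°  ✓
  (1,4): δ = 48.32°  ·
  (1,5): δ = 96.90°  ·
  (2,3): δ = 88.06°  ·
  (2,4): δ = 1.42°  ✓
  (2,5): δ = 50.00°  ·
  (3,4): δ = 90.51°  ·
  (3,5): δ = 41.93°  ✓
  (4,5): δ = 131.42°  ·
antipodal pairs: 4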